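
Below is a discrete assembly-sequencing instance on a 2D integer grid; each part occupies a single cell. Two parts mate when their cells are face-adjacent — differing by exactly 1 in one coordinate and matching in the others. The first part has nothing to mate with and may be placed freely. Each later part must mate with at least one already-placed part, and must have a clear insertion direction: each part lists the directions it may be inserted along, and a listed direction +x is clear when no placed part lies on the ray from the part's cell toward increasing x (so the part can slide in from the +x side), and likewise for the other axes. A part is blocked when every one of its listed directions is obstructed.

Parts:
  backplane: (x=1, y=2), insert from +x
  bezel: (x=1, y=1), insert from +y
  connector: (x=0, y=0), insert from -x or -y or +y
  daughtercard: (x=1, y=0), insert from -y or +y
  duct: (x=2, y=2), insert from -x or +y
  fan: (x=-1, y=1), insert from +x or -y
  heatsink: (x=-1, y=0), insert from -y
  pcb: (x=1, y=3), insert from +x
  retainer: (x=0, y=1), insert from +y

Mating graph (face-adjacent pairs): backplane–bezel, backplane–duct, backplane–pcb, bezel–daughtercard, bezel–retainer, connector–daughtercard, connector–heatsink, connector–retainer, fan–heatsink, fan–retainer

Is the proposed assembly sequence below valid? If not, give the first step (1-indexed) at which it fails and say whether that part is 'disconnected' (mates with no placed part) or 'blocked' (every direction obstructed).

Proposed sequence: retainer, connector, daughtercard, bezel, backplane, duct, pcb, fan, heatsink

Valid

1. retainer@(0, 1) [+y clear] — {retainer}
2. connector@(0, 0) [-x clear] — {connector, retainer}
3. daughtercard@(1, 0) [-y clear] — {connector, daughtercard, retainer}
4. bezel@(1, 1) [+y clear] — {bezel, connector, daughtercard, retainer}
5. backplane@(1, 2) [+x clear] — {backplane, bezel, connector, daughtercard, retainer}
6. duct@(2, 2) [+y clear] — {backplane, bezel, connector, daughtercard, duct, retainer}
7. pcb@(1, 3) [+x clear] — {backplane, bezel, connector, daughtercard, duct, pcb, retainer}
8. fan@(-1, 1) [-y clear] — {backplane, bezel, connector, daughtercard, duct, fan, pcb, retainer}
9. heatsink@(-1, 0) [-y clear] — {backplane, bezel, connector, daughtercard, duct, fan, heatsink, pcb, retainer}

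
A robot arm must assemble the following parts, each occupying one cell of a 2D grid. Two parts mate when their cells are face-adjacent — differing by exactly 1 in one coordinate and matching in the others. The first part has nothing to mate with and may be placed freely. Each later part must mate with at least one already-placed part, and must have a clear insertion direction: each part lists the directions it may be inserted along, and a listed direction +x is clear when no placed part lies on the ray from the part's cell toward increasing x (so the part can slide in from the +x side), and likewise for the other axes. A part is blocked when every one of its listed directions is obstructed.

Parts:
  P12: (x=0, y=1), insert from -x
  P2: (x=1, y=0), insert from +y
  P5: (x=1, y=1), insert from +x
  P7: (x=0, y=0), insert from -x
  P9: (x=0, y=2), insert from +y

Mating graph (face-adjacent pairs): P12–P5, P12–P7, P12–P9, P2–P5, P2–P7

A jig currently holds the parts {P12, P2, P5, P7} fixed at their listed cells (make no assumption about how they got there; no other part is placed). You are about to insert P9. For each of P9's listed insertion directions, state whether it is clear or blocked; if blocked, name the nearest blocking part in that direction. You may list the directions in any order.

+y: clear

+y: ray from P9(0, 2) has no placed part ⇒ clear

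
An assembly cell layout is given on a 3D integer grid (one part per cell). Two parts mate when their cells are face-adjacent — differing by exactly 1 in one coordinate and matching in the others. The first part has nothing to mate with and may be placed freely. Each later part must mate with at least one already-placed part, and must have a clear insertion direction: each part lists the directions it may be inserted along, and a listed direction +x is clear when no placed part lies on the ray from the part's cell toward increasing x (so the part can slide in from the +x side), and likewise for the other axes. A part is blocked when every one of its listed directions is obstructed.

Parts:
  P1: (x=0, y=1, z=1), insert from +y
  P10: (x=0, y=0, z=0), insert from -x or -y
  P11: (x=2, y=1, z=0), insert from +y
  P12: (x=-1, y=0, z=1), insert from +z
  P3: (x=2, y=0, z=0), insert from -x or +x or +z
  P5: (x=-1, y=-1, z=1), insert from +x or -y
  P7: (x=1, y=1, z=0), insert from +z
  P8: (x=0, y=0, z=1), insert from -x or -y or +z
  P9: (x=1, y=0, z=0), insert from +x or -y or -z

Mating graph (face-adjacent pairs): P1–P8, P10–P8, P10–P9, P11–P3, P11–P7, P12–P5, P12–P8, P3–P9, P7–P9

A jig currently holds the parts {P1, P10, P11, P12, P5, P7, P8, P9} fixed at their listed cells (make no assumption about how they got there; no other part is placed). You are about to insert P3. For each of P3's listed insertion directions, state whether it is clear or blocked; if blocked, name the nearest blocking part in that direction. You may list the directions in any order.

+x: clear; +z: clear; -x: blocked by P9

-x: nearest on ray is P9@(1, 0, 0) ⇒ blocked
+x: ray from P3(2, 0, 0) has no placed part ⇒ clear
+z: ray from P3(2, 0, 0) has no placed part ⇒ clear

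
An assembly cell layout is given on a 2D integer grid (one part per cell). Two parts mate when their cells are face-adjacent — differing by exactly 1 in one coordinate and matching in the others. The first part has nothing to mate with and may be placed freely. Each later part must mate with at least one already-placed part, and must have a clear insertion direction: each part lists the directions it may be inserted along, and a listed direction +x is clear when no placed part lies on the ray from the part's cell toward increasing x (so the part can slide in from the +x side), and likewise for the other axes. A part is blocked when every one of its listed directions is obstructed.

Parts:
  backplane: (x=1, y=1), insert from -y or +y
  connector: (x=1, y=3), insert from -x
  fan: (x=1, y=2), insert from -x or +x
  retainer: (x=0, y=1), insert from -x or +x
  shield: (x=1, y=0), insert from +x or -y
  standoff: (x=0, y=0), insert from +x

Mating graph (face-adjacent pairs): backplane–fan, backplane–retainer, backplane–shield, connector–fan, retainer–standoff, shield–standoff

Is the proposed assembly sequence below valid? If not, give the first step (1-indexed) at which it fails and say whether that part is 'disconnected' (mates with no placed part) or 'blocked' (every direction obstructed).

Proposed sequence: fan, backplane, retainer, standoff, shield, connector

1. fan@(1, 2) [-x clear] — {fan}
2. backplane@(1, 1) [-y clear] — {backplane, fan}
3. retainer@(0, 1) [-x clear] — {backplane, fan, retainer}
4. standoff@(0, 0) [+x clear] — {backplane, fan, retainer, standoff}
5. shield@(1, 0) [+x clear] — {backplane, fan, retainer, shield, standoff}
6. connector@(1, 3) [-x clear] — {backplane, connector, fan, retainer, shield, standoff}

Valid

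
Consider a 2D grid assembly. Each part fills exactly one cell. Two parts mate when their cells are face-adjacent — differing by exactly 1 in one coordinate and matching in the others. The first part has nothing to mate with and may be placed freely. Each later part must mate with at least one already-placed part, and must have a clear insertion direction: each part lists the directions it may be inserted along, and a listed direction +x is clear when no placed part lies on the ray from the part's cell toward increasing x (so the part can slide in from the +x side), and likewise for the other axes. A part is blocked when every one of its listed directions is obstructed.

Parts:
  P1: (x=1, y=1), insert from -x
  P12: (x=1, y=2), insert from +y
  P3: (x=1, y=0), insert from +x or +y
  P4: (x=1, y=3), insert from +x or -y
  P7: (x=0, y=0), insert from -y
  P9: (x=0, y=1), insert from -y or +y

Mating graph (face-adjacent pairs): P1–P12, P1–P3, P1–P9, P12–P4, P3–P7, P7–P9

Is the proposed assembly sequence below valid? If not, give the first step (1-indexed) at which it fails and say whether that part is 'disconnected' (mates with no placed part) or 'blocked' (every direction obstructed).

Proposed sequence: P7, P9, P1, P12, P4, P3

Invalid at step 3 (blocked)

1. P7@(0, 0) [-y clear] — {P7}
2. P9@(0, 1) [+y clear] — {P7, P9}
3. P1@(1, 1) — -x all obstructed ⇒ blocked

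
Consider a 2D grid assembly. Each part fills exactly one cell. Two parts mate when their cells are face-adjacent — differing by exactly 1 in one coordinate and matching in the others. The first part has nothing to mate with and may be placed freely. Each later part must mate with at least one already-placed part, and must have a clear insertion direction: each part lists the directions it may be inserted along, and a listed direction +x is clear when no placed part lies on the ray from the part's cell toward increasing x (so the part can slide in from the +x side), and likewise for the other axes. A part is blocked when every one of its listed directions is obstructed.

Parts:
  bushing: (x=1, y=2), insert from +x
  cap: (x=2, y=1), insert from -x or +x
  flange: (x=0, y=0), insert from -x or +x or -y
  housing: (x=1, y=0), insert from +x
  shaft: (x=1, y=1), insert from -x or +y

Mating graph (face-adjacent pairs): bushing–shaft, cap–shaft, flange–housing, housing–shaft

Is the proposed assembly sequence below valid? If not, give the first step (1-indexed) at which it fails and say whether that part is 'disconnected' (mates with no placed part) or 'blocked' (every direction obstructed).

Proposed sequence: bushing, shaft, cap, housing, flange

1. bushing@(1, 2) [+x clear] — {bushing}
2. shaft@(1, 1) [-x clear] — {bushing, shaft}
3. cap@(2, 1) [+x clear] — {bushing, cap, shaft}
4. housing@(1, 0) [+x clear] — {bushing, cap, housing, shaft}
5. flange@(0, 0) [-x clear] — {bushing, cap, flange, housing, shaft}

Valid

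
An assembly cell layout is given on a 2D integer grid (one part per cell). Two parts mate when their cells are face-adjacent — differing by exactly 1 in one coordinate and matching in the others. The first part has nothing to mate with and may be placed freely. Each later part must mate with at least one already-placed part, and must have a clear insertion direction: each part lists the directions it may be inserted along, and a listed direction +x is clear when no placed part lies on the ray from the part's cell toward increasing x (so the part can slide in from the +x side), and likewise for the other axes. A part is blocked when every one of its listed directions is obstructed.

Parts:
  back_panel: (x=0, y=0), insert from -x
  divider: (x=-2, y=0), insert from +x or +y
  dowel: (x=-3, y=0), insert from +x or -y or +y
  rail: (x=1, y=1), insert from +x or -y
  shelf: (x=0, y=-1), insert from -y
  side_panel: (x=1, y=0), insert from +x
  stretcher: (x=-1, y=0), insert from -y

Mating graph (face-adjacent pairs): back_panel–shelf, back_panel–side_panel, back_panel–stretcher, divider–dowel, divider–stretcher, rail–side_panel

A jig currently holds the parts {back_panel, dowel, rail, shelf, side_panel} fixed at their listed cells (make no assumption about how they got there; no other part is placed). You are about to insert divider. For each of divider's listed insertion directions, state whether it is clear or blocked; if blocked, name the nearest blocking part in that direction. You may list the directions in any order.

+x: nearest on ray is back_panel@(0, 0) ⇒ blocked
+y: ray from divider(-2, 0) has no placed part ⇒ clear

+x: blocked by back_panel; +y: clear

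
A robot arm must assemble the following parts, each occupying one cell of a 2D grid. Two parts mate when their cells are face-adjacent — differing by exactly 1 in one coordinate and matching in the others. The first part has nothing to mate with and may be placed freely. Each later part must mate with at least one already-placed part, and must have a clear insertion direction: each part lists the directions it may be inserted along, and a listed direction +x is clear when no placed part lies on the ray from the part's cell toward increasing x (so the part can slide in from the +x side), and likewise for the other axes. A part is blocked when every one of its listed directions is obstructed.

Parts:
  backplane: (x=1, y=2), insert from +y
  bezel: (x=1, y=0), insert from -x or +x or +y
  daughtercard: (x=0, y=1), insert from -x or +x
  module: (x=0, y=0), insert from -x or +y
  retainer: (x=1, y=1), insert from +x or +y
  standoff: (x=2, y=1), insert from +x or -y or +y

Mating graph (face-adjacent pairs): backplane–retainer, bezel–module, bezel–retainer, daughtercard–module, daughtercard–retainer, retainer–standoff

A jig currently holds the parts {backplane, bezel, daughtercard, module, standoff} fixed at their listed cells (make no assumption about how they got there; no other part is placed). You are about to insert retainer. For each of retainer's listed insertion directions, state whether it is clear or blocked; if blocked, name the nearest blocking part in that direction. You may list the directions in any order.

+x: blocked by standoff; +y: blocked by backplane

+x: nearest on ray is standoff@(2, 1) ⇒ blocked
+y: nearest on ray is backplane@(1, 2) ⇒ blocked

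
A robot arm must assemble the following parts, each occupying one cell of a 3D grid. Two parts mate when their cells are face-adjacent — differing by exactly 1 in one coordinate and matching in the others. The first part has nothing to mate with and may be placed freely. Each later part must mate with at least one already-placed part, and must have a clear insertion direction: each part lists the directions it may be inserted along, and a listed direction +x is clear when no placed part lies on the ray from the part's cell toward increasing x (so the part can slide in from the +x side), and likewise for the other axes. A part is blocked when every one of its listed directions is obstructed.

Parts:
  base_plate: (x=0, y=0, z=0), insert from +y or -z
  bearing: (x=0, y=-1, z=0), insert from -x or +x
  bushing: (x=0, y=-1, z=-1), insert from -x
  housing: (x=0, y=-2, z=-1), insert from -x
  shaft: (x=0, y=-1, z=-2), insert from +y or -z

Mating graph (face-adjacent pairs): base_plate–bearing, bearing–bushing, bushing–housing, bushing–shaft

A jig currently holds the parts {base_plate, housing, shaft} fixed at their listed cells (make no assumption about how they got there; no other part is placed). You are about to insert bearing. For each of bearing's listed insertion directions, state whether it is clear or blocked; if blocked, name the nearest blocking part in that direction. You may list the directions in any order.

-x: ray from bearing(0, -1, 0) has no placed part ⇒ clear
+x: ray from bearing(0, -1, 0) has no placed part ⇒ clear

+x: clear; -x: clear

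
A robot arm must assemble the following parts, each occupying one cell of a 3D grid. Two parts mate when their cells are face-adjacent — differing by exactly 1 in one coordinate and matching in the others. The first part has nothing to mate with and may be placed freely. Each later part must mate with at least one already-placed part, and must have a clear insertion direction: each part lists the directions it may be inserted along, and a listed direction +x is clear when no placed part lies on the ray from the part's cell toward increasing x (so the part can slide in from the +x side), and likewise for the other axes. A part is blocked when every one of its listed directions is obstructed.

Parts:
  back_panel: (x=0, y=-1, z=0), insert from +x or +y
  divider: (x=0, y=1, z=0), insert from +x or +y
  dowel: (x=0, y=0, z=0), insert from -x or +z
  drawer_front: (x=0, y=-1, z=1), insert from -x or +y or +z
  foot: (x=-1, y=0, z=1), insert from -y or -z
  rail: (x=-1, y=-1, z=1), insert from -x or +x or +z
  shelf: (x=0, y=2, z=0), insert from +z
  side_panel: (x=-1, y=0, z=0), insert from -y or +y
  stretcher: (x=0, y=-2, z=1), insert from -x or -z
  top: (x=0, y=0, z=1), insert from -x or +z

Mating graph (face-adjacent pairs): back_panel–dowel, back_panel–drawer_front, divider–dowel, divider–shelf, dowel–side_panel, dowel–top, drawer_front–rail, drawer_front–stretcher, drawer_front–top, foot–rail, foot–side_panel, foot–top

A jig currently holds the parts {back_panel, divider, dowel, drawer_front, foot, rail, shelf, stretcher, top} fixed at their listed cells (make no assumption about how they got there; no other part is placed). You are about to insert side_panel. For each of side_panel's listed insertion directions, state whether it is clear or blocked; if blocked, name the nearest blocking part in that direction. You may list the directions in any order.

-y: ray from side_panel(-1, 0, 0) has no placed part ⇒ clear
+y: ray from side_panel(-1, 0, 0) has no placed part ⇒ clear

+y: clear; -y: clear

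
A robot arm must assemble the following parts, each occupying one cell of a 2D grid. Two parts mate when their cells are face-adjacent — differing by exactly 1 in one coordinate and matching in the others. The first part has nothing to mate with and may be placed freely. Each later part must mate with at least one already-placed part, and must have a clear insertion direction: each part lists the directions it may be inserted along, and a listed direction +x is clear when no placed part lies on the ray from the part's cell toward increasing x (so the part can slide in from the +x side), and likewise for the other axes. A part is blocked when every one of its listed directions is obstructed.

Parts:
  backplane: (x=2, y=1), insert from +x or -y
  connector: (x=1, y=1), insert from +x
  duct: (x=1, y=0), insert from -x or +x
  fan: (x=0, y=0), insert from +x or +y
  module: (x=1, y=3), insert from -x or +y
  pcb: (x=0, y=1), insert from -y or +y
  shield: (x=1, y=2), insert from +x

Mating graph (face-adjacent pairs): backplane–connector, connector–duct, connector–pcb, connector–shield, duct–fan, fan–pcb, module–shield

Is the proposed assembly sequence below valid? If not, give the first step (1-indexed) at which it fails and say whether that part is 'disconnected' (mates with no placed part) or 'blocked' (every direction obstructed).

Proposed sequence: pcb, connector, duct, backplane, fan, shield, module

1. pcb@(0, 1) [-y clear] — {pcb}
2. connector@(1, 1) [+x clear] — {connector, pcb}
3. duct@(1, 0) [-x clear] — {connector, duct, pcb}
4. backplane@(2, 1) [+x clear] — {backplane, connector, duct, pcb}
5. fan@(0, 0) — +x/+y all obstructed ⇒ blocked

Invalid at step 5 (blocked)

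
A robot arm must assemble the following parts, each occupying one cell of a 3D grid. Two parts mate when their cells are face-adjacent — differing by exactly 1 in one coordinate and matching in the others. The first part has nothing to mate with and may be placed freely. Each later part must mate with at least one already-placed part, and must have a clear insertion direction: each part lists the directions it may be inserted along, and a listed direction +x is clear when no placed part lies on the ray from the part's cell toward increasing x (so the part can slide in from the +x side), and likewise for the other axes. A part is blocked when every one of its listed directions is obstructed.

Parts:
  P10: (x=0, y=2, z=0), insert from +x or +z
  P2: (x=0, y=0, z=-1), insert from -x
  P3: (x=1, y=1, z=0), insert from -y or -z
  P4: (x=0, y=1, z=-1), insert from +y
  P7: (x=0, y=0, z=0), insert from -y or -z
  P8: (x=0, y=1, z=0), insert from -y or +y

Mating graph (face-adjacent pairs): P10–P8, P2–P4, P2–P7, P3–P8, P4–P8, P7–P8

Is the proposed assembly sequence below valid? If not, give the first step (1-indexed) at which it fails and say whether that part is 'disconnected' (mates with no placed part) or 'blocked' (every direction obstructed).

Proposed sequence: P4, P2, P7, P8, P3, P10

1. P4@(0, 1, -1) [+y clear] — {P4}
2. P2@(0, 0, -1) [-x clear] — {P2, P4}
3. P7@(0, 0, 0) [-y clear] — {P2, P4, P7}
4. P8@(0, 1, 0) [+y clear] — {P2, P4, P7, P8}
5. P3@(1, 1, 0) [-y clear] — {P2, P3, P4, P7, P8}
6. P10@(0, 2, 0) [+x clear] — {P10, P2, P3, P4, P7, P8}

Valid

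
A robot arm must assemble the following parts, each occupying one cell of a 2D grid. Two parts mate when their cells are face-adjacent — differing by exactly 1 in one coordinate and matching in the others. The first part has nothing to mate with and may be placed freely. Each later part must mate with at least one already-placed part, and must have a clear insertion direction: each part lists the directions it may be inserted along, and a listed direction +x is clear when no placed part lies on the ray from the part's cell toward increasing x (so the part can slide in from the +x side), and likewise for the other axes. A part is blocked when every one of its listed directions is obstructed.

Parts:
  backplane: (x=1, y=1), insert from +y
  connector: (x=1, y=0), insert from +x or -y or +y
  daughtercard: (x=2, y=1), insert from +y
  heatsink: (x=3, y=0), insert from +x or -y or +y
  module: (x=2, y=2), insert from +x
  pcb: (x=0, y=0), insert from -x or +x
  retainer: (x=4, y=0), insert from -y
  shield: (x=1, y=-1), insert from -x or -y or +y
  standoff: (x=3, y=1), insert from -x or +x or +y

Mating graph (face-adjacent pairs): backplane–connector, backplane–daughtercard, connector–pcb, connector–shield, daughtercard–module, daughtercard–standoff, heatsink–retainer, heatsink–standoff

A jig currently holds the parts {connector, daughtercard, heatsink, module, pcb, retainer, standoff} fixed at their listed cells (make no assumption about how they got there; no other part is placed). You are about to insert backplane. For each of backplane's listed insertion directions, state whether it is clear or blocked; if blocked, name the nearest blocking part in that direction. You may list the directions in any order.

+y: ray from backplane(1, 1) has no placed part ⇒ clear

+y: clear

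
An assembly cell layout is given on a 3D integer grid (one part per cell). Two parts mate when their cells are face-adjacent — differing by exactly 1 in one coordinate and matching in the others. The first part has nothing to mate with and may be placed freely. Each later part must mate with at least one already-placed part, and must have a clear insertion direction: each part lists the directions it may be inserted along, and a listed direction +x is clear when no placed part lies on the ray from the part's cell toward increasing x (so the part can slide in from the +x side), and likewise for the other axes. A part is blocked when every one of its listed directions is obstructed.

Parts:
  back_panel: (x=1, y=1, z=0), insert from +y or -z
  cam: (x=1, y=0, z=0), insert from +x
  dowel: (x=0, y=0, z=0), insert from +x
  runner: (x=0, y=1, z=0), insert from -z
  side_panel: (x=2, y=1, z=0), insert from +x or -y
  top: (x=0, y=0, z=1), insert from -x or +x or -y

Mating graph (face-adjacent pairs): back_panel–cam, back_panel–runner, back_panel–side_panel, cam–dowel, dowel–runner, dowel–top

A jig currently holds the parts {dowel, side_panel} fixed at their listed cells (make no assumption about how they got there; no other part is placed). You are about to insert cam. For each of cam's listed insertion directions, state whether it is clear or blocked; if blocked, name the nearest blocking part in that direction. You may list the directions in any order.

+x: clear

+x: ray from cam(1, 0, 0) has no placed part ⇒ clear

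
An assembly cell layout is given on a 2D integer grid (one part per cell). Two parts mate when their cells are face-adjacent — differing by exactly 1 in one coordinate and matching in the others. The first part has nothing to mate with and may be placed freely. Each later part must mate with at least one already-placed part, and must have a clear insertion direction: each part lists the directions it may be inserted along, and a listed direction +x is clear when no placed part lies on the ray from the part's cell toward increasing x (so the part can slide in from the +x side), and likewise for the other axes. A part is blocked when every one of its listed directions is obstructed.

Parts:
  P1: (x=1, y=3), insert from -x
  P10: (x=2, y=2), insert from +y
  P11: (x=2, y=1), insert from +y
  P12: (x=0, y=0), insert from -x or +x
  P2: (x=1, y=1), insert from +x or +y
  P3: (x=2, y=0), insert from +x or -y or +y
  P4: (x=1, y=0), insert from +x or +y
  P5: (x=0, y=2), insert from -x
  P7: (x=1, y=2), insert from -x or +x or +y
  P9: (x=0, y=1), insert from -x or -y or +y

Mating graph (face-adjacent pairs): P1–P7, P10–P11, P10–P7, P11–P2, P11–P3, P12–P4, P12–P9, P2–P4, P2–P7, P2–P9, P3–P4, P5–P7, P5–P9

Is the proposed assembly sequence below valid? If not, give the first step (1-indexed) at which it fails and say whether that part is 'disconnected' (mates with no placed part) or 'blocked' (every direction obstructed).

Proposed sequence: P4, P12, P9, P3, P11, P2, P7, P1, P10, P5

1. P4@(1, 0) [+x clear] — {P4}
2. P12@(0, 0) [-x clear] — {P12, P4}
3. P9@(0, 1) [-x clear] — {P12, P4, P9}
4. P3@(2, 0) [+x clear] — {P12, P3, P4, P9}
5. P11@(2, 1) [+y clear] — {P11, P12, P3, P4, P9}
6. P2@(1, 1) [+y clear] — {P11, P12, P2, P3, P4, P9}
7. P7@(1, 2) [-x clear] — {P11, P12, P2, P3, P4, P7, P9}
8. P1@(1, 3) [-x clear] — {P1, P11, P12, P2, P3, P4, P7, P9}
9. P10@(2, 2) [+y clear] — {P1, P10, P11, P12, P2, P3, P4, P7, P9}
10. P5@(0, 2) [-x clear] — {P1, P10, P11, P12, P2, P3, P4, P5, P7, P9}

Valid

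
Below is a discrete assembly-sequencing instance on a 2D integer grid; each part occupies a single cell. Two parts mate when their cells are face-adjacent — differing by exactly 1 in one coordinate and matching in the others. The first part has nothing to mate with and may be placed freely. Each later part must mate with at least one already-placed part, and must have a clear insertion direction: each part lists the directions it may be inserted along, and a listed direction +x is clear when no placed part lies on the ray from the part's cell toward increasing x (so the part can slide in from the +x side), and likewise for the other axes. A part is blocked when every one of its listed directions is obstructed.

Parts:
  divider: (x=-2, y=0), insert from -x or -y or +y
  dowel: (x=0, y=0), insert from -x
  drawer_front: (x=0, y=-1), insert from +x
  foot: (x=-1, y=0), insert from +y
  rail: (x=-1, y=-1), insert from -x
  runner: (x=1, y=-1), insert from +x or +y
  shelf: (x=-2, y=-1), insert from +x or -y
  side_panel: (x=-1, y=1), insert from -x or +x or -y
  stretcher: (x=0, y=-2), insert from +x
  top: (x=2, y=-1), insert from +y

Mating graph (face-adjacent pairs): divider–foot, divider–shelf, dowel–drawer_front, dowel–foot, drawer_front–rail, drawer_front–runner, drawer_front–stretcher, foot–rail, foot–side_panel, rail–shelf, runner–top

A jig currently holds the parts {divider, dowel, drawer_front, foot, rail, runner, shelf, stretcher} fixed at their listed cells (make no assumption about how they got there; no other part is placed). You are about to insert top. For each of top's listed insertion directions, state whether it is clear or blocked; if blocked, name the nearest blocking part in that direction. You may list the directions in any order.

+y: clear

+y: ray from top(2, -1) has no placed part ⇒ clear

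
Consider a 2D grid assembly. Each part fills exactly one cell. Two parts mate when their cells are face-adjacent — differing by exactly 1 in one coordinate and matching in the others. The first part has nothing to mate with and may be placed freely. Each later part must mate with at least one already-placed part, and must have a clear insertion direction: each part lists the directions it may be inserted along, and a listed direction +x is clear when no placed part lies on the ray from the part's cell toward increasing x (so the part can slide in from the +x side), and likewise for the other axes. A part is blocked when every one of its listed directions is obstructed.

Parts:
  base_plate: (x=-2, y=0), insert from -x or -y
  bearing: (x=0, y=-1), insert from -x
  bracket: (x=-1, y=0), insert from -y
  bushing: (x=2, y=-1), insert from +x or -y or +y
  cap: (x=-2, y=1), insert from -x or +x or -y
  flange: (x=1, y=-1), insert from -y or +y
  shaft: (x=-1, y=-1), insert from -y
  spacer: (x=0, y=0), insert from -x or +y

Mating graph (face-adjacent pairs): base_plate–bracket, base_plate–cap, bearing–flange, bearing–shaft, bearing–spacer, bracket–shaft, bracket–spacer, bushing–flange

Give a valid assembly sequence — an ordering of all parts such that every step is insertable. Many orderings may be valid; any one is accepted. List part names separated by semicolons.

bearing; spacer; flange; bushing; bracket; shaft; base_plate; cap

1. bearing@(0, -1) [-x clear] — {bearing}
2. spacer@(0, 0) [-x clear] — {bearing, spacer}
3. flange@(1, -1) [-y clear] — {bearing, flange, spacer}
4. bushing@(2, -1) [+x clear] — {bearing, bushing, flange, spacer}
5. bracket@(-1, 0) [-y clear] — {bearing, bracket, bushing, flange, spacer}
6. shaft@(-1, -1) [-y clear] — {bearing, bracket, bushing, flange, shaft, spacer}
7. base_plate@(-2, 0) [-x clear] — {base_plate, bearing, bracket, bushing, flange, shaft, spacer}
8. cap@(-2, 1) [-x clear] — {base_plate, bearing, bracket, bushing, cap, flange, shaft, spacer}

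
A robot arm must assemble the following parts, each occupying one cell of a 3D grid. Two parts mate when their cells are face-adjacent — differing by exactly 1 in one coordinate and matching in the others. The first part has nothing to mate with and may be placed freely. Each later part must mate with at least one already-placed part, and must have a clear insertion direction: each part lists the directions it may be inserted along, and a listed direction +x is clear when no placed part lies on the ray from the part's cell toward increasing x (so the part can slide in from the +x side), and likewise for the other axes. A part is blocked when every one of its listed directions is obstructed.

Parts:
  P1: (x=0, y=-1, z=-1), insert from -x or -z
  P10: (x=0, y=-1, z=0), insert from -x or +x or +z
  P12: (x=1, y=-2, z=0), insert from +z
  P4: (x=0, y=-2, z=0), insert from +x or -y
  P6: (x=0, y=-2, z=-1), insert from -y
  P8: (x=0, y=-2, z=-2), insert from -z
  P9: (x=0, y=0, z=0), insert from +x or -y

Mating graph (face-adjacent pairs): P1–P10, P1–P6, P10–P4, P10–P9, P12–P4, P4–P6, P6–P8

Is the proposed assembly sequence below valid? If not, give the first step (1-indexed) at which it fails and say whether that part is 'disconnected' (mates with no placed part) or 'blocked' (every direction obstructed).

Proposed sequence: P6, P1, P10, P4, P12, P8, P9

1. P6@(0, -2, -1) [-y clear] — {P6}
2. P1@(0, -1, -1) [-x clear] — {P1, P6}
3. P10@(0, -1, 0) [-x clear] — {P1, P10, P6}
4. P4@(0, -2, 0) [+x clear] — {P1, P10, P4, P6}
5. P12@(1, -2, 0) [+z clear] — {P1, P10, P12, P4, P6}
6. P8@(0, -2, -2) [-z clear] — {P1, P10, P12, P4, P6, P8}
7. P9@(0, 0, 0) [+x clear] — {P1, P10, P12, P4, P6, P8, P9}

Valid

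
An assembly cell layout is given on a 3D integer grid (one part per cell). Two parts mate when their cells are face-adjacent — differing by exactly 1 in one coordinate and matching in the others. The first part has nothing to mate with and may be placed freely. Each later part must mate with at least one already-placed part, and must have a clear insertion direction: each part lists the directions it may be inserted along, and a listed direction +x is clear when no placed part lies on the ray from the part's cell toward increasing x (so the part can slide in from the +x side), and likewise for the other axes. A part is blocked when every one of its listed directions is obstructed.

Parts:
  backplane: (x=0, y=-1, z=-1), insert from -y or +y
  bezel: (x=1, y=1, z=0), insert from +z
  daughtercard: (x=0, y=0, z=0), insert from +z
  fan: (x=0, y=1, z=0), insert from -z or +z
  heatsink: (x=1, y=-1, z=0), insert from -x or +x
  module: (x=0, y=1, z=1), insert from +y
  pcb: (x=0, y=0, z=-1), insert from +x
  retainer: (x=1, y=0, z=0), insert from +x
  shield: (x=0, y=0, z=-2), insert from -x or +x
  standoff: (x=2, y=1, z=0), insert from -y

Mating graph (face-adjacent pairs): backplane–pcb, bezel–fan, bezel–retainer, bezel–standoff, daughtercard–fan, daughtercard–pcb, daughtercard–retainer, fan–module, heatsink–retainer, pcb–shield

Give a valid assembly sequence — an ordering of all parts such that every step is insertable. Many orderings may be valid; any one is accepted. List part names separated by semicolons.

standoff; bezel; fan; module; daughtercard; pcb; shield; backplane; retainer; heatsink

1. standoff@(2, 1, 0) [-y clear] — {standoff}
2. bezel@(1, 1, 0) [+z clear] — {bezel, standoff}
3. fan@(0, 1, 0) [-z clear] — {bezel, fan, standoff}
4. module@(0, 1, 1) [+y clear] — {bezel, fan, module, standoff}
5. daughtercard@(0, 0, 0) [+z clear] — {bezel, daughtercard, fan, module, standoff}
6. pcb@(0, 0, -1) [+x clear] — {bezel, daughtercard, fan, module, pcb, standoff}
7. shield@(0, 0, -2) [-x clear] — {bezel, daughtercard, fan, module, pcb, shield, standoff}
8. backplane@(0, -1, -1) [-y clear] — {backplane, bezel, daughtercard, fan, module, pcb, shield, standoff}
9. retainer@(1, 0, 0) [+x clear] — {backplane, bezel, daughtercard, fan, module, pcb, retainer, shield, standoff}
10. heatsink@(1, -1, 0) [-x clear] — {backplane, bezel, daughtercard, fan, heatsink, module, pcb, retainer, shield, standoff}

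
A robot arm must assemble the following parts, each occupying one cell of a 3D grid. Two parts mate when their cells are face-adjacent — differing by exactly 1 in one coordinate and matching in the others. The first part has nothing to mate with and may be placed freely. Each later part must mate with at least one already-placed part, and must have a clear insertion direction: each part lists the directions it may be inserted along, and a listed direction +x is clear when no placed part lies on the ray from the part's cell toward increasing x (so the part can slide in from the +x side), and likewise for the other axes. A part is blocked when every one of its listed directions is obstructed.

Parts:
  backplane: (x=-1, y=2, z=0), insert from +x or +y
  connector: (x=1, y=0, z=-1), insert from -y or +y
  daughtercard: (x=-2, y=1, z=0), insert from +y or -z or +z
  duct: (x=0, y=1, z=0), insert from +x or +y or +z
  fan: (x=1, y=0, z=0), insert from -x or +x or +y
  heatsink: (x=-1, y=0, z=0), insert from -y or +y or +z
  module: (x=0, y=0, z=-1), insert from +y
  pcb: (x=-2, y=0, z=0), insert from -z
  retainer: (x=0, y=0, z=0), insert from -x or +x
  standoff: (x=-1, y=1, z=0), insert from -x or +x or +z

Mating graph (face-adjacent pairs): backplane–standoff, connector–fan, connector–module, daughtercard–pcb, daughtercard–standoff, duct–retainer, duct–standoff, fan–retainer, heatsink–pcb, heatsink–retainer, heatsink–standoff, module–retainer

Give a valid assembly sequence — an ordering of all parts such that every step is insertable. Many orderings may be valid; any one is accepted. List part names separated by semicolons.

1. retainer@(0, 0, 0) [-x clear] — {retainer}
2. heatsink@(-1, 0, 0) [-y clear] — {heatsink, retainer}
3. duct@(0, 1, 0) [+x clear] — {duct, heatsink, retainer}
4. standoff@(-1, 1, 0) [-x clear] — {duct, heatsink, retainer, standoff}
5. daughtercard@(-2, 1, 0) [+y clear] — {daughtercard, duct, heatsink, retainer, standoff}
6. module@(0, 0, -1) [+y clear] — {daughtercard, duct, heatsink, module, retainer, standoff}
7. fan@(1, 0, 0) [+x clear] — {daughtercard, duct, fan, heatsink, module, retainer, standoff}
8. pcb@(-2, 0, 0) [-z clear] — {daughtercard, duct, fan, heatsink, module, pcb, retainer, standoff}
9. backplane@(-1, 2, 0) [+x clear] — {backplane, daughtercard, duct, fan, heatsink, module, pcb, retainer, standoff}
10. connector@(1, 0, -1) [-y clear] — {backplane, connector, daughtercard, duct, fan, heatsink, module, pcb, retainer, standoff}

retainer; heatsink; duct; standoff; daughtercard; module; fan; pcb; backplane; connector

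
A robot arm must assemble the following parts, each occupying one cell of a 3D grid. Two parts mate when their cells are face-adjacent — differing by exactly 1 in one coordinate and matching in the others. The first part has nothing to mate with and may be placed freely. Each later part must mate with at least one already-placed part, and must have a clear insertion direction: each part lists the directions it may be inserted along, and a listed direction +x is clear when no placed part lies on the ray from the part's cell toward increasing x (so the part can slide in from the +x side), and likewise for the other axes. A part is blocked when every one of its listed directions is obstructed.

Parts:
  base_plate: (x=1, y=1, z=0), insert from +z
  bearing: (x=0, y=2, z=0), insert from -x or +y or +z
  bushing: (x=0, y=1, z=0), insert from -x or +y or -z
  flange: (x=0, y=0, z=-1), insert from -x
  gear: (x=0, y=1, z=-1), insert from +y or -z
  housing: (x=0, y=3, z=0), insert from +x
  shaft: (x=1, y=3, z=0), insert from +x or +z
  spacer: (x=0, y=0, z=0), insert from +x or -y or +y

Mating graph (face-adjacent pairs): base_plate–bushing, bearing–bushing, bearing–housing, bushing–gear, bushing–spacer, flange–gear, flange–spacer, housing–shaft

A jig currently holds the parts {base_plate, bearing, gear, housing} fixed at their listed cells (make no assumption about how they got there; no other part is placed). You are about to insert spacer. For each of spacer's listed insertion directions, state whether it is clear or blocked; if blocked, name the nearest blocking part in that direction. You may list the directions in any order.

+x: clear; +y: blocked by bearing; -y: clear

+x: ray from spacer(0, 0, 0) has no placed part ⇒ clear
-y: ray from spacer(0, 0, 0) has no placed part ⇒ clear
+y: nearest on ray is bearing@(0, 2, 0) ⇒ blocked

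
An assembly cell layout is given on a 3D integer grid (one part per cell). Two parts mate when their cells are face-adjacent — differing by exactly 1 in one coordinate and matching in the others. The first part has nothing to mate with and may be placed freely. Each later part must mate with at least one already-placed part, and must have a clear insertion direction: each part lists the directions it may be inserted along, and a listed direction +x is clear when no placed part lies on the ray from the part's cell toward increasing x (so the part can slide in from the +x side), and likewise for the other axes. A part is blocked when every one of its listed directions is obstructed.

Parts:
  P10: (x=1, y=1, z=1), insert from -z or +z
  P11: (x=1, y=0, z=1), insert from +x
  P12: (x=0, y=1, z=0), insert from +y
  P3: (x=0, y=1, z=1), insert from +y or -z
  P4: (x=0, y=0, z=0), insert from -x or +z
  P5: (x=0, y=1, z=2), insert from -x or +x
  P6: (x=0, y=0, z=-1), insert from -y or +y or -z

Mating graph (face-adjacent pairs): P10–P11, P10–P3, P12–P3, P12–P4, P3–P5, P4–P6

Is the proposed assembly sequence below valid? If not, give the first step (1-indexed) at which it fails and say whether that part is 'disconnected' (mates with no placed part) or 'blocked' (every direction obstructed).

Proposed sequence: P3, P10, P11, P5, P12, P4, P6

1. P3@(0, 1, 1) [+y clear] — {P3}
2. P10@(1, 1, 1) [-z clear] — {P10, P3}
3. P11@(1, 0, 1) [+x clear] — {P10, P11, P3}
4. P5@(0, 1, 2) [-x clear] — {P10, P11, P3, P5}
5. P12@(0, 1, 0) [+y clear] — {P10, P11, P12, P3, P5}
6. P4@(0, 0, 0) [-x clear] — {P10, P11, P12, P3, P4, P5}
7. P6@(0, 0, -1) [-y clear] — {P10, P11, P12, P3, P4, P5, P6}

Valid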